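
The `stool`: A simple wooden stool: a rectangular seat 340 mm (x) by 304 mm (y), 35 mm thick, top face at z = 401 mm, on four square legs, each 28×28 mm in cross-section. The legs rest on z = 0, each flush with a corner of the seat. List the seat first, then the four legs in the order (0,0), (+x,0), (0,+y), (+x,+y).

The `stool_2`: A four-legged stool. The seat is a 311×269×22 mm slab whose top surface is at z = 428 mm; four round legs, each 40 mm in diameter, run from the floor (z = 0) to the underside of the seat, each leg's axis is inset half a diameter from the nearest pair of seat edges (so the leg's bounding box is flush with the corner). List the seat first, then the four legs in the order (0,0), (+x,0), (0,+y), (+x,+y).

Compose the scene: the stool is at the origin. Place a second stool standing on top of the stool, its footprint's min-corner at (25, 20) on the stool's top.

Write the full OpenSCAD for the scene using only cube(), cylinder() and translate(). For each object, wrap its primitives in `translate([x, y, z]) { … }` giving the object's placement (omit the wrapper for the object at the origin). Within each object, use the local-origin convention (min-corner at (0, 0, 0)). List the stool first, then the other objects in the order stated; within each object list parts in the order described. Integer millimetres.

translate([0, 0, 366]) cube([340, 304, 35]);
cube([28, 28, 366]);
translate([312, 0, 0]) cube([28, 28, 366]);
translate([0, 276, 0]) cube([28, 28, 366]);
translate([312, 276, 0]) cube([28, 28, 366]);
translate([25, 20, 401]) {
  translate([0, 0, 406]) cube([311, 269, 22]);
  translate([20, 20, 0]) cylinder(h = 406, r = 20);
  translate([291, 20, 0]) cylinder(h = 406, r = 20);
  translate([20, 249, 0]) cylinder(h = 406, r = 20);
  translate([291, 249, 0]) cylinder(h = 406, r = 20);
}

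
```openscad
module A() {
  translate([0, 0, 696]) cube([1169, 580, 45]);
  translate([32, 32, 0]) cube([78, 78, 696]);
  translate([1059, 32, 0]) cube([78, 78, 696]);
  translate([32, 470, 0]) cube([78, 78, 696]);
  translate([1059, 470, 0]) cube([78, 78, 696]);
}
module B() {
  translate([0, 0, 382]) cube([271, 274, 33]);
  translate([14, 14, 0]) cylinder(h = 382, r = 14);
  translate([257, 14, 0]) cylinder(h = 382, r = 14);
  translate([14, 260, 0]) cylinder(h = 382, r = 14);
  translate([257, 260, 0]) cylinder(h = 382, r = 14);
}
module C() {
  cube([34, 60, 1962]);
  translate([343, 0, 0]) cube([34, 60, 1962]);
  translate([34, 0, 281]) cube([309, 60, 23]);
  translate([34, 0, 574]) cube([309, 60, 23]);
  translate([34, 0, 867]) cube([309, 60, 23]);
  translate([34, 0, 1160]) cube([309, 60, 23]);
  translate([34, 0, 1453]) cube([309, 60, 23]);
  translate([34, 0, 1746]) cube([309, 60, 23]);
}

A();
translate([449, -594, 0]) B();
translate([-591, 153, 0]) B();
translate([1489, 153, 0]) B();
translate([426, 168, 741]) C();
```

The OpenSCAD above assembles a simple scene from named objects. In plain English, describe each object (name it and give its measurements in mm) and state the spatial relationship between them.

A is a table: top 1169 mm (x) × 580 mm (y), 45 mm thick, upper face at z = 741 mm, on four 78×78 mm square legs, each inset 32 mm from the nearest pair of top edges, running from z = 0 to the bottom of the top.

B is a simple wooden stool: a rectangular seat 271 mm (x) by 274 mm (y), 33 mm thick, top face at z = 415 mm, on four round legs, each 28 mm in diameter. The legs rest on z = 0, each leg's axis is inset half a diameter from the nearest pair of seat edges (so the leg's bounding box is flush with the corner).

C is a wooden ladder with two side rails of 34×60 mm section and 1962 mm height, set 377 mm apart overall. Between them run 6 rectangular rungs (60 mm deep, 23 mm thick), front faces flush with the rails' −y face. The bottom of the first rung is 281 mm above the floor and each subsequent rung is 293 mm higher than the one below.

Three stools sit around the table at the −y, −x, +x sides. The ladder is on top of the table.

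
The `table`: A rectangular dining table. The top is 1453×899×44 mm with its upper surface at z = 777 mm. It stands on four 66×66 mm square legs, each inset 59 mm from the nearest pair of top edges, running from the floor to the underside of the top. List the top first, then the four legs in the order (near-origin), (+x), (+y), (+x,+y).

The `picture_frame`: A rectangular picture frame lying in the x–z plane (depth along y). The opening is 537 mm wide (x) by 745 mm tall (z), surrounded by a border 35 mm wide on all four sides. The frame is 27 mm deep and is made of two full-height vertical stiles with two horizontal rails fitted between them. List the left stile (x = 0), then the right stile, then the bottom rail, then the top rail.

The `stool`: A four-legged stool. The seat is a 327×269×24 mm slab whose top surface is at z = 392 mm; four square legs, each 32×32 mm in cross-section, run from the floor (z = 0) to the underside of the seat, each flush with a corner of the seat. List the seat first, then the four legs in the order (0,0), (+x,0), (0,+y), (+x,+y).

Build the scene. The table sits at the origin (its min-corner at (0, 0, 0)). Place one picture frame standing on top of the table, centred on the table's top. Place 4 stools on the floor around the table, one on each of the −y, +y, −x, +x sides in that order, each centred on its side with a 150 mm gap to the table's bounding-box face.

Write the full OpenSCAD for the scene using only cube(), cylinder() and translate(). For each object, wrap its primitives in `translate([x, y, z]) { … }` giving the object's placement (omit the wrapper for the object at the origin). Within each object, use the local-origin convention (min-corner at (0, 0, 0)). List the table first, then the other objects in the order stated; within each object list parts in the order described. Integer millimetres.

translate([0, 0, 733]) cube([1453, 899, 44]);
translate([59, 59, 0]) cube([66, 66, 733]);
translate([1328, 59, 0]) cube([66, 66, 733]);
translate([59, 774, 0]) cube([66, 66, 733]);
translate([1328, 774, 0]) cube([66, 66, 733]);
translate([423, 436, 777]) {
  cube([35, 27, 815]);
  translate([572, 0, 0]) cube([35, 27, 815]);
  translate([35, 0, 0]) cube([537, 27, 35]);
  translate([35, 0, 780]) cube([537, 27, 35]);
}
translate([563, -419, 0]) {
  translate([0, 0, 368]) cube([327, 269, 24]);
  cube([32, 32, 368]);
  translate([295, 0, 0]) cube([32, 32, 368]);
  translate([0, 237, 0]) cube([32, 32, 368]);
  translate([295, 237, 0]) cube([32, 32, 368]);
}
translate([563, 1049, 0]) {
  translate([0, 0, 368]) cube([327, 269, 24]);
  cube([32, 32, 368]);
  translate([295, 0, 0]) cube([32, 32, 368]);
  translate([0, 237, 0]) cube([32, 32, 368]);
  translate([295, 237, 0]) cube([32, 32, 368]);
}
translate([-477, 315, 0]) {
  translate([0, 0, 368]) cube([327, 269, 24]);
  cube([32, 32, 368]);
  translate([295, 0, 0]) cube([32, 32, 368]);
  translate([0, 237, 0]) cube([32, 32, 368]);
  translate([295, 237, 0]) cube([32, 32, 368]);
}
translate([1603, 315, 0]) {
  translate([0, 0, 368]) cube([327, 269, 24]);
  cube([32, 32, 368]);
  translate([295, 0, 0]) cube([32, 32, 368]);
  translate([0, 237, 0]) cube([32, 32, 368]);
  translate([295, 237, 0]) cube([32, 32, 368]);
}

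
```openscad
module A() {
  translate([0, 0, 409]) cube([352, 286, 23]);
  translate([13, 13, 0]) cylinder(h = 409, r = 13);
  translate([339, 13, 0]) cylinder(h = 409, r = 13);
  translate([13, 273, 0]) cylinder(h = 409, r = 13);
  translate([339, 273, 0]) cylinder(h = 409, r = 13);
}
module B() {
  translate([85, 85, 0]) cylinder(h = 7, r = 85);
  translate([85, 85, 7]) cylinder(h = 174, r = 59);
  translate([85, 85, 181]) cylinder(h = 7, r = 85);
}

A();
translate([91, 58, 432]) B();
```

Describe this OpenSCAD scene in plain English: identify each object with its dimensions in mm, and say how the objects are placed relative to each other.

A is a four-legged stool. The seat is a 352×286×23 mm slab whose top surface is at z = 432 mm; four round legs, each 26 mm in diameter, run from the floor (z = 0) to the underside of the seat, each leg's axis is inset half a diameter from the nearest pair of seat edges (so the leg's bounding box is flush with the corner).

B is a spool: two coaxial disc flanges of radius 85 mm and thickness 7 mm, joined by a core cylinder of radius 59 mm and height 174 mm. The lower flange rests on z = 0 and the three cylinders share a vertical axis.

The spool is on top of the stool, centred.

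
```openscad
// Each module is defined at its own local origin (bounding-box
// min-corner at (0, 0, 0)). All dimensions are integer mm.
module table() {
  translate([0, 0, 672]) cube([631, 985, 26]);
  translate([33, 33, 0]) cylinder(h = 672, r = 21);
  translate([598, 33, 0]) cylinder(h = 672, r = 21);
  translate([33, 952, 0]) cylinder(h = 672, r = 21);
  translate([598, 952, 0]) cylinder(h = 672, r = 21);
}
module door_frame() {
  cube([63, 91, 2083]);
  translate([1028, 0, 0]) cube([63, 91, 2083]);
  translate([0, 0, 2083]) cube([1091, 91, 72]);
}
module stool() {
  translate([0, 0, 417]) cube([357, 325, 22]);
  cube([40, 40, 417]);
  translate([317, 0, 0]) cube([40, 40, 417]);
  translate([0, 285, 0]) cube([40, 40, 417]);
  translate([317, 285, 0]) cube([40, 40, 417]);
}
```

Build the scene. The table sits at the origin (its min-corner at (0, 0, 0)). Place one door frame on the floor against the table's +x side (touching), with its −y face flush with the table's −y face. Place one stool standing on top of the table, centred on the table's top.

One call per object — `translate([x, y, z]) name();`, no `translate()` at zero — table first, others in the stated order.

table();
translate([631, 0, 0]) door_frame();
translate([137, 330, 698]) stool();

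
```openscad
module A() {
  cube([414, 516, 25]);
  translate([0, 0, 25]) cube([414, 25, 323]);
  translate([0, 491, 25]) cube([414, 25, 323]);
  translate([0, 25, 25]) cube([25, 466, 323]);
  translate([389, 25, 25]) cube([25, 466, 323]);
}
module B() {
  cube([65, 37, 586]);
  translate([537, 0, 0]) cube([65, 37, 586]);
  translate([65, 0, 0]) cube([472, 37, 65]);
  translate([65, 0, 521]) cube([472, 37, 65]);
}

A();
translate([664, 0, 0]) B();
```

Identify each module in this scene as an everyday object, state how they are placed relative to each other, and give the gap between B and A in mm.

The picture frame's nearest face is 250 mm from the open box's +x face.

A is an open box. B is a picture frame. The picture frame is on the floor beside the open box on its +x side. The gap between the picture frame and the open box is 250 mm.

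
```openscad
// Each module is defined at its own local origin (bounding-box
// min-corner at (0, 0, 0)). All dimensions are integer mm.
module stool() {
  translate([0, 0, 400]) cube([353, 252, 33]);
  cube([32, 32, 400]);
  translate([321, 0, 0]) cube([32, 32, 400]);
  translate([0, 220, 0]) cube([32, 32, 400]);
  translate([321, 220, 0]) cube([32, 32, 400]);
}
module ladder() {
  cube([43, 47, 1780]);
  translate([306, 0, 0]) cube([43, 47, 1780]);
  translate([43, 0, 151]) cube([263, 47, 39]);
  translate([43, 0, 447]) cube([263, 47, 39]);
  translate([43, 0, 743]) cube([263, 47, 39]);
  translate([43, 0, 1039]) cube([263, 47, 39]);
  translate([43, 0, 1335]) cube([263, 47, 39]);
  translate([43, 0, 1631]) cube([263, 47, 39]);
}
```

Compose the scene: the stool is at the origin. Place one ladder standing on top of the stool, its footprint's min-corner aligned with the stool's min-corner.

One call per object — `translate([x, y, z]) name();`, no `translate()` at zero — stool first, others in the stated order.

stool();
translate([0, 0, 433]) ladder();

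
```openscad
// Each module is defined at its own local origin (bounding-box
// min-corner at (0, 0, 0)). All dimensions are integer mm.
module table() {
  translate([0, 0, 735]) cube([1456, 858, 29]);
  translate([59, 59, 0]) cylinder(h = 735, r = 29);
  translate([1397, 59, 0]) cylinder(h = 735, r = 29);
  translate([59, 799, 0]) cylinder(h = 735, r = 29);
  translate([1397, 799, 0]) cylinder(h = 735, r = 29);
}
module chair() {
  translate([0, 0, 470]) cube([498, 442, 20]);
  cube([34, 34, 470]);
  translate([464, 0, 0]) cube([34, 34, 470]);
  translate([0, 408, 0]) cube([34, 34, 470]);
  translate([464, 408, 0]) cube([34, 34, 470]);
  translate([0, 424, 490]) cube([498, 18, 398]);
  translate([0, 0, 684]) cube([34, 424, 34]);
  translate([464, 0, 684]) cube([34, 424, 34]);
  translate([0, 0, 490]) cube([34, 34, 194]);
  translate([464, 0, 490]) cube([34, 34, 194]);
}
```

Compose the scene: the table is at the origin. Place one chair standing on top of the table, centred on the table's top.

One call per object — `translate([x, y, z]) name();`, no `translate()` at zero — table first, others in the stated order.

table();
translate([479, 208, 764]) chair();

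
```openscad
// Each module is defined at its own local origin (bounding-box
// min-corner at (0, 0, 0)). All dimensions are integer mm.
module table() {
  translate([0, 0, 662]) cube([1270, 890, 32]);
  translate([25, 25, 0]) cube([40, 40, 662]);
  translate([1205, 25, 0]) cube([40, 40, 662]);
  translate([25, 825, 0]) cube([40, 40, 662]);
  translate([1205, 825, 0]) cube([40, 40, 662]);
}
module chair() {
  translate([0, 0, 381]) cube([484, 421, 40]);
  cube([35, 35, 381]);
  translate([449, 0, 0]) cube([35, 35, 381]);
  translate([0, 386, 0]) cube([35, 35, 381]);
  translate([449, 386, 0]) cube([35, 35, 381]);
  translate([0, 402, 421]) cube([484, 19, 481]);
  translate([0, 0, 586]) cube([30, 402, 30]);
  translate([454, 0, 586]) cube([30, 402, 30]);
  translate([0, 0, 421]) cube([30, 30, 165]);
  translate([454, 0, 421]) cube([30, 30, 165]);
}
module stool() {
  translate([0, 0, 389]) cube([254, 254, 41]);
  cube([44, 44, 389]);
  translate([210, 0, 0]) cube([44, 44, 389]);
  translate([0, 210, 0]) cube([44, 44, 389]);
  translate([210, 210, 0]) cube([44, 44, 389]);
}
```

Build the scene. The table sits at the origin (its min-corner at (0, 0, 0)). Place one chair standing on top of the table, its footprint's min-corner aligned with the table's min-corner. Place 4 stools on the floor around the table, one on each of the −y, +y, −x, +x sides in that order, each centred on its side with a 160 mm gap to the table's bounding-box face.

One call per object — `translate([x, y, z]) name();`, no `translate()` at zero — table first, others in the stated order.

table();
translate([0, 0, 694]) chair();
translate([508, -414, 0]) stool();
translate([508, 1050, 0]) stool();
translate([-414, 318, 0]) stool();
translate([1430, 318, 0]) stool();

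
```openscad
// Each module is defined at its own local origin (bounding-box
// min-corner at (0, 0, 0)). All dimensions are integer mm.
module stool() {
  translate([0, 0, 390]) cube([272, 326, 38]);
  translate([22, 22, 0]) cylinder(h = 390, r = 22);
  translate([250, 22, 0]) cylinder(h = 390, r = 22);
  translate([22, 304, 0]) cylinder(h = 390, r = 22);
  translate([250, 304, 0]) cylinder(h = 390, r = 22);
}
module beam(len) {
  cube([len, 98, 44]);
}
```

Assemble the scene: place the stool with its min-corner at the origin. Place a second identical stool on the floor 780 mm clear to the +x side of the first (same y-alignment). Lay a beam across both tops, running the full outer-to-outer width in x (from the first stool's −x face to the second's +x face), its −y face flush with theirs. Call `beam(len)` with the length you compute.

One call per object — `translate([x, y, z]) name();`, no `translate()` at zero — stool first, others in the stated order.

stool();
translate([1052, 0, 0]) stool();
translate([0, 0, 428]) beam(1324);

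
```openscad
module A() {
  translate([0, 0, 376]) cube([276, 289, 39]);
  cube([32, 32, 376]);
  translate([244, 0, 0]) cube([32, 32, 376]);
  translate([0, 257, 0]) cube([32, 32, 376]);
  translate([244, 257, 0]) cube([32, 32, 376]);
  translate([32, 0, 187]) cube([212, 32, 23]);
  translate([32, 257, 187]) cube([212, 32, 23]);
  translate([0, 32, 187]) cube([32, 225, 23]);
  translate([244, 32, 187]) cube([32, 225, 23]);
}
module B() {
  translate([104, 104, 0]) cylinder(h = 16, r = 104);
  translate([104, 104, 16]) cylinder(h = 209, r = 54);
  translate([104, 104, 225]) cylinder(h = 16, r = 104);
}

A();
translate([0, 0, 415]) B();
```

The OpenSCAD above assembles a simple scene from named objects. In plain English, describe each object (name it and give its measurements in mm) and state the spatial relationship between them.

A is a four-legged stool. The seat is 276×289 mm, 39 mm thick, top at z = 415 mm. It stands on four square legs, each 32×32 mm in cross-section, from z = 0 to the seat underside, each flush with a corner of the seat. Four stretchers, 32 mm wide and 23 mm tall, connect adjacent legs with their undersides at z = 187 mm, each running between the inner faces of the legs it joins and aligned with the legs' outer faces on the other axis.

B is a spool: two coaxial disc flanges of radius 104 mm and thickness 16 mm, joined by a core cylinder of radius 54 mm and height 209 mm. The lower flange rests on z = 0 and the three cylinders share a vertical axis.

The spool is on top of the stool.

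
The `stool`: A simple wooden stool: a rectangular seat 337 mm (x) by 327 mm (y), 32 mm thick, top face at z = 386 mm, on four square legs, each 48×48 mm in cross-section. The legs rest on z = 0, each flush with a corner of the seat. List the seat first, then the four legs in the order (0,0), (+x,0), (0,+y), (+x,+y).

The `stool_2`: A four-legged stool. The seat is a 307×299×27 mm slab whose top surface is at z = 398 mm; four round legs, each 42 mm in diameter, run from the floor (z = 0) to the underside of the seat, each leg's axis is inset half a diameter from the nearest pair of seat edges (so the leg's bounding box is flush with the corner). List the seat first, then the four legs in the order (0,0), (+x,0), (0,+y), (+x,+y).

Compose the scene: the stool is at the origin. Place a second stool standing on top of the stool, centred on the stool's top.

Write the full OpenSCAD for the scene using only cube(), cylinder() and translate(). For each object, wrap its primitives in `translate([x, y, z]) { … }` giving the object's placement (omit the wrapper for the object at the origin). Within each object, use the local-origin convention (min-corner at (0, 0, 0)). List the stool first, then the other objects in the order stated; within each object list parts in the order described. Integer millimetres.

translate([0, 0, 354]) cube([337, 327, 32]);
cube([48, 48, 354]);
translate([289, 0, 0]) cube([48, 48, 354]);
translate([0, 279, 0]) cube([48, 48, 354]);
translate([289, 279, 0]) cube([48, 48, 354]);
translate([15, 14, 386]) {
  translate([0, 0, 371]) cube([307, 299, 27]);
  translate([21, 21, 0]) cylinder(h = 371, r = 21);
  translate([286, 21, 0]) cylinder(h = 371, r = 21);
  translate([21, 278, 0]) cylinder(h = 371, r = 21);
  translate([286, 278, 0]) cylinder(h = 371, r = 21);
}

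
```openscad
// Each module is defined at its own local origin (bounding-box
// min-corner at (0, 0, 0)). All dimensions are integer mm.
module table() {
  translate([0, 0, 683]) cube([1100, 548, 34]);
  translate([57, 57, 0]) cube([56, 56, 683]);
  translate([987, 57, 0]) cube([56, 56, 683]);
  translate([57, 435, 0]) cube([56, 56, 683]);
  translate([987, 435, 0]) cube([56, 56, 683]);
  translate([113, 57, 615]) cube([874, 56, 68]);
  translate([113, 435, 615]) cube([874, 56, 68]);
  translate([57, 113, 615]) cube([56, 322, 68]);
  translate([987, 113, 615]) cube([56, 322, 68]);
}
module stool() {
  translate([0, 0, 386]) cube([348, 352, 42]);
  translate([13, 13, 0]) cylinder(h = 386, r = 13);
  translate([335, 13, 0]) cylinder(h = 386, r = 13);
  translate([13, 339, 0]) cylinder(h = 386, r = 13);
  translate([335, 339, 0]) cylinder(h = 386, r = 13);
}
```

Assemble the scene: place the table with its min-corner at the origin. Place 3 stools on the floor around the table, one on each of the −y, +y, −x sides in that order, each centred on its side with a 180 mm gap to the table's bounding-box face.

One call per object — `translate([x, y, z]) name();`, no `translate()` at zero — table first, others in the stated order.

table();
translate([376, -532, 0]) stool();
translate([376, 728, 0]) stool();
translate([-528, 98, 0]) stool();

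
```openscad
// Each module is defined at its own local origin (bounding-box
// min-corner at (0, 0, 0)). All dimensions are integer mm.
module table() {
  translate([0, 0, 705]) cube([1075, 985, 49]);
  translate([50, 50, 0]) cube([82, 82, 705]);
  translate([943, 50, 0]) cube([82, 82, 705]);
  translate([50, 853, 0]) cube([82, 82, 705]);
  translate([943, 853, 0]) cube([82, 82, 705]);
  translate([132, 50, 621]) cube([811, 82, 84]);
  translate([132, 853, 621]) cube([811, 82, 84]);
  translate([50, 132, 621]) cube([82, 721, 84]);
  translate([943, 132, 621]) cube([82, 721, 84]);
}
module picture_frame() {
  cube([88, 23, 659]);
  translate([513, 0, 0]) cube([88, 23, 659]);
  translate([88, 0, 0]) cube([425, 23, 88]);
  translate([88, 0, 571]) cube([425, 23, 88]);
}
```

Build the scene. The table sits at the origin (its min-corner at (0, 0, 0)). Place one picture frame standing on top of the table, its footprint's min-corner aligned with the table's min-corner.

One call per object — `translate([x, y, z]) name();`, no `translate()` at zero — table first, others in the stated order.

table();
translate([0, 0, 754]) picture_frame();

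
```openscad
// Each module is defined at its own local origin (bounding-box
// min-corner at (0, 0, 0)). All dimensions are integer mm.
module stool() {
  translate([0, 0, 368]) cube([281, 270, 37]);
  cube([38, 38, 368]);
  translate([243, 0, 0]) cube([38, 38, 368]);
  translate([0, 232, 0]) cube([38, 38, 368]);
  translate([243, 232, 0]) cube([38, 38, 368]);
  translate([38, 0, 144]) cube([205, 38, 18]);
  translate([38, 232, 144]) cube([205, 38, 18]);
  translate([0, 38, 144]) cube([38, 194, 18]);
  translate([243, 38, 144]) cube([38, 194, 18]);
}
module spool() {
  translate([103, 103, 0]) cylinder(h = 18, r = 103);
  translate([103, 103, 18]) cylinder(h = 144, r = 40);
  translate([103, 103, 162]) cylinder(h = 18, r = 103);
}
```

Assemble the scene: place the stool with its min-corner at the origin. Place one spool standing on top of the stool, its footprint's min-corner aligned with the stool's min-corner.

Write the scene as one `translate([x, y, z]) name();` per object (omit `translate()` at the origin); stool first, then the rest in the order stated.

stool();
translate([0, 0, 405]) spool();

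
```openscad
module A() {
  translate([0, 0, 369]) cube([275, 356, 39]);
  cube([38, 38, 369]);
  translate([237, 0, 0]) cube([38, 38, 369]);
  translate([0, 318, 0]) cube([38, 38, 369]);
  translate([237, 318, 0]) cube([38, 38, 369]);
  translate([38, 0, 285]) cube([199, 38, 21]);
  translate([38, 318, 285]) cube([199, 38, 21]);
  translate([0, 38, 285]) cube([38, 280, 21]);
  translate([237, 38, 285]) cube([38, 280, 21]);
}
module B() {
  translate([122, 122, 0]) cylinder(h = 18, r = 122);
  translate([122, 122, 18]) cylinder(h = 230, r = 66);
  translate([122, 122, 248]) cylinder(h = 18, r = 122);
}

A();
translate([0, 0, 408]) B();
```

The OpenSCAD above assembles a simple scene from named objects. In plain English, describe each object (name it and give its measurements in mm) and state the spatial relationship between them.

A is a simple wooden stool: a rectangular seat 275 mm (x) by 356 mm (y), 39 mm thick, top face at z = 408 mm, on four square legs, each 38×38 mm in cross-section. The legs rest on z = 0, each flush with a corner of the seat. Four stretchers, 38 mm wide and 21 mm tall, connect adjacent legs with their undersides at z = 285 mm, each running between the inner faces of the legs it joins and aligned with the legs' outer faces on the other axis.

B is a spool: two coaxial disc flanges of radius 122 mm and thickness 18 mm, joined by a core cylinder of radius 66 mm and height 230 mm. The lower flange rests on z = 0 and the three cylinders share a vertical axis.

The spool is on top of the stool.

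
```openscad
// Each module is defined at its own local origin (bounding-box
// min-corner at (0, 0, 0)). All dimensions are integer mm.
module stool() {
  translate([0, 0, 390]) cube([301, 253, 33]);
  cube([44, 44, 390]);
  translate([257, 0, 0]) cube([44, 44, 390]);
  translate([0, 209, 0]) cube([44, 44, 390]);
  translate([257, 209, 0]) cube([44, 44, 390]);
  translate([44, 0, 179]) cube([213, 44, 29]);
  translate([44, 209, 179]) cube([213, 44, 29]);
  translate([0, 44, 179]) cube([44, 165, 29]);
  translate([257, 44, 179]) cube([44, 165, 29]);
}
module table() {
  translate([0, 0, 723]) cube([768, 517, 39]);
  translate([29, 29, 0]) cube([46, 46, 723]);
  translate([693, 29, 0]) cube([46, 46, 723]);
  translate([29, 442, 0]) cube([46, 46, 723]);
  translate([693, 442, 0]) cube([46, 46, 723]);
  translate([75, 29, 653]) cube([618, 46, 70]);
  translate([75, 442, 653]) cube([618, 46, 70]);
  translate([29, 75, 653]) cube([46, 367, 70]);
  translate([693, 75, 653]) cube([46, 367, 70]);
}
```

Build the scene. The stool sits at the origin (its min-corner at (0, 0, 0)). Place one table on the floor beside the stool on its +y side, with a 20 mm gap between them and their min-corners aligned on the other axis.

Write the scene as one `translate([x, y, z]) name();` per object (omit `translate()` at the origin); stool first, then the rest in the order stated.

stool();
translate([0, 273, 0]) table();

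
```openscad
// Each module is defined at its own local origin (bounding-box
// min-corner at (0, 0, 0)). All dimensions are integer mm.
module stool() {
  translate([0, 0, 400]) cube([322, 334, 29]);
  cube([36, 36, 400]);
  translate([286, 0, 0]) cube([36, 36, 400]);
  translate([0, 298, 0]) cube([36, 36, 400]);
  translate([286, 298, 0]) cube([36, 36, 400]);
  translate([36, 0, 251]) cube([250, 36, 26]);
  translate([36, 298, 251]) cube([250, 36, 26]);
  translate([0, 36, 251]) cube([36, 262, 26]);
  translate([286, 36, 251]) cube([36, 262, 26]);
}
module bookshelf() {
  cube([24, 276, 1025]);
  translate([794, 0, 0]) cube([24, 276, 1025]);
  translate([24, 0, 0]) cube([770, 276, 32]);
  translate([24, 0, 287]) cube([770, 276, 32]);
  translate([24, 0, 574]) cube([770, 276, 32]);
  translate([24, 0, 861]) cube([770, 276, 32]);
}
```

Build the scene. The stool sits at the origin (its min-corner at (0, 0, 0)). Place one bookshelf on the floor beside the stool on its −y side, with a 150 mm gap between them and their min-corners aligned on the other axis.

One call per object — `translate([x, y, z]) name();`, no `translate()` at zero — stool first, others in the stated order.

stool();
translate([0, -426, 0]) bookshelf();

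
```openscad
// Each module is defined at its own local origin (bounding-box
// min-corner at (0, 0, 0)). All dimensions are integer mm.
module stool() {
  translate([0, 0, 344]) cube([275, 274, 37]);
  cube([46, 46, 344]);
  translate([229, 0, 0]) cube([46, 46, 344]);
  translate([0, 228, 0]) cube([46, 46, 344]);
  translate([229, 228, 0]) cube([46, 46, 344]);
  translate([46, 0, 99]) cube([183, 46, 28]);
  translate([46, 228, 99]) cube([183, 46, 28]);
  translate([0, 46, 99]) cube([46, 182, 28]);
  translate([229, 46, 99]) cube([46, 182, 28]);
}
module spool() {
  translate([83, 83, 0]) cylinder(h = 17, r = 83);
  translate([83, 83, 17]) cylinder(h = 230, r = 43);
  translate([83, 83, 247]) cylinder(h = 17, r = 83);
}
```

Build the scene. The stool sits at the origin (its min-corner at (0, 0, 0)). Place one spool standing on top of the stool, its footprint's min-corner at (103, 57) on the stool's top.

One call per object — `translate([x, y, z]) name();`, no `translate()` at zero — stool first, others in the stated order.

stool();
translate([103, 57, 381]) spool();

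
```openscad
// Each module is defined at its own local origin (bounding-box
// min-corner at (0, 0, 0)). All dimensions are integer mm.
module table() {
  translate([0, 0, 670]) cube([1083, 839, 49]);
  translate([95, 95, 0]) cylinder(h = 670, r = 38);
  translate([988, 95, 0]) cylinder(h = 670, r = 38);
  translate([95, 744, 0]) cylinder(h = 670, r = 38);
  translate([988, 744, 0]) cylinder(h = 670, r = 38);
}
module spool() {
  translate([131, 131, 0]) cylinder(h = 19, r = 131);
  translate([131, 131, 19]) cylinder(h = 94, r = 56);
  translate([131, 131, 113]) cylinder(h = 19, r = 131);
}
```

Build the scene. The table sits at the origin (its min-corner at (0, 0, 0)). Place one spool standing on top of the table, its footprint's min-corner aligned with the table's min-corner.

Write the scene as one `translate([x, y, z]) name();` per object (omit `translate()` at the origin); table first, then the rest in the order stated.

table();
translate([0, 0, 719]) spool();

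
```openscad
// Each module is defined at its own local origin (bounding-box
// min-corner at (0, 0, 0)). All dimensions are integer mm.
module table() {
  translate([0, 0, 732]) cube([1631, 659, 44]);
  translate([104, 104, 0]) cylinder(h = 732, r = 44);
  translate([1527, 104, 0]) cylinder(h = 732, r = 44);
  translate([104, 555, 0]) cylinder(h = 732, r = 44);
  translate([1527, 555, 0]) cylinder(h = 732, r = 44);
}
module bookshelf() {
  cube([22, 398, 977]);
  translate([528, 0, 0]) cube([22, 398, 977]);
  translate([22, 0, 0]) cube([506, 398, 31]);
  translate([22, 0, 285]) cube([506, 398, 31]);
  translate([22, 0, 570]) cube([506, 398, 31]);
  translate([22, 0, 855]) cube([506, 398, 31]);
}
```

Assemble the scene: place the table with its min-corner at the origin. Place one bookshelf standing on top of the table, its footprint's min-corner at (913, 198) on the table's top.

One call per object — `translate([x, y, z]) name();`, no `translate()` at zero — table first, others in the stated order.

table();
translate([913, 198, 776]) bookshelf();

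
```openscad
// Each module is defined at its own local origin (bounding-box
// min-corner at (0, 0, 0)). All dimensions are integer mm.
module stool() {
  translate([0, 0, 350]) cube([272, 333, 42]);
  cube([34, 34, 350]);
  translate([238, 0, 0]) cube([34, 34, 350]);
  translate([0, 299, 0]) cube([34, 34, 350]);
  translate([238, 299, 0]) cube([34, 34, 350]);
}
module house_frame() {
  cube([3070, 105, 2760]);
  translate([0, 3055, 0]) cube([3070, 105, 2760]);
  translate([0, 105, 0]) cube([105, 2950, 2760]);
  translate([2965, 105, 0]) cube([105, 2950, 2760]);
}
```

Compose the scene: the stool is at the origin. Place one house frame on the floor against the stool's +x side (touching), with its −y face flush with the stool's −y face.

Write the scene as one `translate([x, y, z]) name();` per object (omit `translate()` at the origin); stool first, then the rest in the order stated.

stool();
translate([272, 0, 0]) house_frame();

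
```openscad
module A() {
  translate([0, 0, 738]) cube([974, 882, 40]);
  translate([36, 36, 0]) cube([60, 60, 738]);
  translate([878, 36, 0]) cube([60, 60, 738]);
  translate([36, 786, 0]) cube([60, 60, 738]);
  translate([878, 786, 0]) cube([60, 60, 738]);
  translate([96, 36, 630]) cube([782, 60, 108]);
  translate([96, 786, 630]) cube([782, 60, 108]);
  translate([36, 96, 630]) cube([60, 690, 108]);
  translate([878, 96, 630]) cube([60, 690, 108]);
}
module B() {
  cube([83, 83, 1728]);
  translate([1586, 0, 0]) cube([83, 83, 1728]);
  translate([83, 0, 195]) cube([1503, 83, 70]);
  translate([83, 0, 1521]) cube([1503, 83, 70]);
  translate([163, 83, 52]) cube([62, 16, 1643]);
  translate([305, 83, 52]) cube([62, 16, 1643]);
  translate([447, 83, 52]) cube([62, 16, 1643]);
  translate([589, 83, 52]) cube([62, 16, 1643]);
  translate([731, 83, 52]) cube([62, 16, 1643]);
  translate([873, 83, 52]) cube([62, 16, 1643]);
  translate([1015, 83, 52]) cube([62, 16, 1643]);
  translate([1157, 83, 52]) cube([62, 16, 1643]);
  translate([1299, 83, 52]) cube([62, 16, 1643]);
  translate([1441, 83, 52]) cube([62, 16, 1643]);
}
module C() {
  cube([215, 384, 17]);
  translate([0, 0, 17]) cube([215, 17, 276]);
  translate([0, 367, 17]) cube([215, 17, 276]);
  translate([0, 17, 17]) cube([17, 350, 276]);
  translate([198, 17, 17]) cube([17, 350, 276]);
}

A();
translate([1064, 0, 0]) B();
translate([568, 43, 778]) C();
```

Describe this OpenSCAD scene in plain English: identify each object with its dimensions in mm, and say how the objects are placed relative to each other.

A is a table: top 974 mm (x) × 882 mm (y), 40 mm thick, upper face at z = 778 mm, on four 60×60 mm square legs, each inset 36 mm from the nearest pair of top edges, running from z = 0 to the bottom of the top. Four apron rails, 60 mm thick and 108 mm tall, run between adjacent legs with their top edges flush with the underside of the top and their outer faces flush with the legs' outer faces.

B is a fence section. Two 83×83 mm posts, 1728 mm tall, stand on the floor with a clear span of 1503 mm between their inner faces. Two horizontal rails of 83×70 mm section span the gap between the posts with their undersides at z = 195 mm and z = 1521 mm, flush with the posts' −y face. 10 pickets, each 62 mm wide, 16 mm thick and 1643 mm tall, are fixed to the +y face of the rails with their bottoms at z = 52 mm, evenly spaced across the span with equal gaps (rounded down to the nearest mm) at the −x end and between each pair — any rounding remainder accumulates at the +x end.

C is an open storage box with external size 215×384×293 mm and wall thickness 17 mm (the base is also 17 mm thick). The base covers the whole footprint; the four walls stand on the base, with the y-facing walls full-width and the x-facing walls fitting between their inner faces.

The fence section is on the floor beside the table on its +x side. The open box is on top of the table.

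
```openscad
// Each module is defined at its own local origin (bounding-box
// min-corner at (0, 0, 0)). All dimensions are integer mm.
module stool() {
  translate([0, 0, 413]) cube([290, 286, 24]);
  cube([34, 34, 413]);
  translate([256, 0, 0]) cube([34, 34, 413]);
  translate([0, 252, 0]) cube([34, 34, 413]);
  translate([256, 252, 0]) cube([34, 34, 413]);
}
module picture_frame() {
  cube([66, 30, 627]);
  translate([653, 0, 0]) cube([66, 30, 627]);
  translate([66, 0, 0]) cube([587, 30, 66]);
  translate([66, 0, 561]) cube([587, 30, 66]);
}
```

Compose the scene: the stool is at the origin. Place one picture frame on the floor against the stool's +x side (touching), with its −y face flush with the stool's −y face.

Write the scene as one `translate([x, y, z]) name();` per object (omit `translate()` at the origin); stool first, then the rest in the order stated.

stool();
translate([290, 0, 0]) picture_frame();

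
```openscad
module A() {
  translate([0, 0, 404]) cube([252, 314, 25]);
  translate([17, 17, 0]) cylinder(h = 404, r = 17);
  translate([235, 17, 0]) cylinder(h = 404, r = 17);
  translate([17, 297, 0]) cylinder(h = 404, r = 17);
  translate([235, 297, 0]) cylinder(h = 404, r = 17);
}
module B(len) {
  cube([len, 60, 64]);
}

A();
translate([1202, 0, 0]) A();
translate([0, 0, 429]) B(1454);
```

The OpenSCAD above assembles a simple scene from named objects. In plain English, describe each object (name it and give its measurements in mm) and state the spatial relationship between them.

A is a four-legged stool. The seat is a 252×314×25 mm slab whose top surface is at z = 429 mm; four round legs, each 34 mm in diameter, run from the floor (z = 0) to the underside of the seat, each leg's axis is inset half a diameter from the nearest pair of seat edges (so the leg's bounding box is flush with the corner).

B is a rectangular beam 1454 mm long (x), 60 mm deep (y), 64 mm thick (z).

The beam spans the tops of two stools placed 950 mm apart, resting at z = 429 mm.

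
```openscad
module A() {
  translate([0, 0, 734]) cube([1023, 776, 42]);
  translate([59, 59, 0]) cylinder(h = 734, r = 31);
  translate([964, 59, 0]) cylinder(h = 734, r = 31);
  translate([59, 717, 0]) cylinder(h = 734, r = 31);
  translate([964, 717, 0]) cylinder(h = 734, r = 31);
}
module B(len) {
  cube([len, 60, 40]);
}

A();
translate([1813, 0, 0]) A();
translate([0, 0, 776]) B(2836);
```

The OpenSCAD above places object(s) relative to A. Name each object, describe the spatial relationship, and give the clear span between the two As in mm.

Second table starts at x = 1813; first ends at x = 1023; clear span = 1813 − 1023 = 790 mm.

A is a table. B is a beam. A beam spans the tops of two tables. The clear span between the two tables is 790 mm.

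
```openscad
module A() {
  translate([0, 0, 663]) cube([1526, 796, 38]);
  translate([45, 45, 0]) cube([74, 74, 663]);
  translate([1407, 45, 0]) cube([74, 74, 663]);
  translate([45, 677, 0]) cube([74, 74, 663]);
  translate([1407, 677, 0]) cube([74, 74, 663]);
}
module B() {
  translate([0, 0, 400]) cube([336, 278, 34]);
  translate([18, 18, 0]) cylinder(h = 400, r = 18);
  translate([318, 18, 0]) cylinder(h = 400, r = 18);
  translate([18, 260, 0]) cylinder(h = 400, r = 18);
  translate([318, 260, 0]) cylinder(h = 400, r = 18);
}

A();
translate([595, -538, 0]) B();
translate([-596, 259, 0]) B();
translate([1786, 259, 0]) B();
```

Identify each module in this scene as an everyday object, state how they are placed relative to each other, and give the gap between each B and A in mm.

Each stool's nearest face is 260 mm from the table's bounding box.

A is a table. B is a stool. Three stools sit around the table at the −y, −x, +x sides. The gap between each stool and the table is 260 mm.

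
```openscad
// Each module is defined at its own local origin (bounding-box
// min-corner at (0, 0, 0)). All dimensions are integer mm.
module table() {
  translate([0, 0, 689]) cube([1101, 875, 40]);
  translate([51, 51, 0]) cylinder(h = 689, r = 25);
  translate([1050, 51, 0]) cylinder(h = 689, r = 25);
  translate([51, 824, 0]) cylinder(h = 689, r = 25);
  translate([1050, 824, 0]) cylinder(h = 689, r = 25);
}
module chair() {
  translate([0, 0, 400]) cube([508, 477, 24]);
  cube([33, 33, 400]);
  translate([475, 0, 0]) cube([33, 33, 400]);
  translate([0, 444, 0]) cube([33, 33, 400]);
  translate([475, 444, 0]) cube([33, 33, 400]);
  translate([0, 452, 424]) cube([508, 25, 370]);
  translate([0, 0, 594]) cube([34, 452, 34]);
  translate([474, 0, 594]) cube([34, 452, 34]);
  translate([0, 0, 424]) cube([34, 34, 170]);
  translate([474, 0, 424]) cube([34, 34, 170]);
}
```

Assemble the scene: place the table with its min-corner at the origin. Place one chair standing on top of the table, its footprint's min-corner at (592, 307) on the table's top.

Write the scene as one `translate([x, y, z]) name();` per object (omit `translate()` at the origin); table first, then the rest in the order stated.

table();
translate([592, 307, 729]) chair();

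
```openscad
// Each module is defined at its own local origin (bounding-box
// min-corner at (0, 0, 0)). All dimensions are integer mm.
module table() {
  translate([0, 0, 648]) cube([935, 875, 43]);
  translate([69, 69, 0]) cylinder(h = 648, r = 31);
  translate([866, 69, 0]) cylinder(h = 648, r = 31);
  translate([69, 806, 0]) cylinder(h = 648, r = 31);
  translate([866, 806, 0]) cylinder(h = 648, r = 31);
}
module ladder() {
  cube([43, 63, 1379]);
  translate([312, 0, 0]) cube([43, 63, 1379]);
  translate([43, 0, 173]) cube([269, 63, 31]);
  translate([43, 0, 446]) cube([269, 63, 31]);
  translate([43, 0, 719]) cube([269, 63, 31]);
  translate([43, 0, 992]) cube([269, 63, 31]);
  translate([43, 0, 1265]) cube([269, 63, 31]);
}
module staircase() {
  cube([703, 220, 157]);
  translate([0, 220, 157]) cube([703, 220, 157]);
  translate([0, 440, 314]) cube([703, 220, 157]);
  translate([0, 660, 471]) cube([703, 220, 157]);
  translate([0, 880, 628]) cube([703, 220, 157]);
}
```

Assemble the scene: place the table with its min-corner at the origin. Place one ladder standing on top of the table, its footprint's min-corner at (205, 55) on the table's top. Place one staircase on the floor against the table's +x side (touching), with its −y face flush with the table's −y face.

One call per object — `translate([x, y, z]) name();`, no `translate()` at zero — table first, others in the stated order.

table();
translate([205, 55, 691]) ladder();
translate([935, 0, 0]) staircase();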